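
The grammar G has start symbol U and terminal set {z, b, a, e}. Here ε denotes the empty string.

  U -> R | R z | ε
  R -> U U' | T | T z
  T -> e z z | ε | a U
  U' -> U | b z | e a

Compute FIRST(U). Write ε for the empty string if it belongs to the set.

{ε, a, b, e, z}

FIRST(T) = {ε, a, e}
FIRST(U) = {ε, a, b, e, z}  (via R, R z)
FIRST(U') = {ε, a, b, e, z}  (via U)
FIRST(R) = {ε, a, b, e, z}  (via U U', T, T z)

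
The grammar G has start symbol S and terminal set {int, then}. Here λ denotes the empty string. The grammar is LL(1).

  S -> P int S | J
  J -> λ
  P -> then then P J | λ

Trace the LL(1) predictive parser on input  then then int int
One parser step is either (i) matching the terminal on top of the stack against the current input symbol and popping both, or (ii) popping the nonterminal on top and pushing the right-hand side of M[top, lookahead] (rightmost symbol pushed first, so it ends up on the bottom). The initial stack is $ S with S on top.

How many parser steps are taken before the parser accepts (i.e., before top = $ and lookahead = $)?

12

step 1: stack=$ S  input=then then int int $  — expand S -> P int S
step 2: stack=$ S int P  input=then then int int $  — expand P -> then then P J
step 3: stack=$ S int J P then then  input=then then int int $  — match then
step 4: stack=$ S int J P then  input=then int int $  — match then
step 5: stack=$ S int J P  input=int int $  — expand P -> λ
step 6: stack=$ S int J  input=int int $  — expand J -> λ
step 7: stack=$ S int  input=int int $  — match int
step 8: stack=$ S  input=int $  — expand S -> P int S
step 9: stack=$ S int P  input=int $  — expand P -> λ
step 10: stack=$ S int  input=int $  — match int
step 11: stack=$ S  input=$  — expand S -> J
step 12: stack=$ J  input=$  — expand J -> λ
Accept reached after 12 steps.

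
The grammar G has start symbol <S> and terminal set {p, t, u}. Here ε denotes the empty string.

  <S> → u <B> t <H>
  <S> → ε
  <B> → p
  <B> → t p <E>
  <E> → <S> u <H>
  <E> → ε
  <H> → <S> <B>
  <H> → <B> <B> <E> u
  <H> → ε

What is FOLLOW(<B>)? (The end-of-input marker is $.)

{$, p, t, u}

FIRST(<S>): from <S>→u <B> t <H> we get {u}; from <S>→ε we get {ε}. So FIRST(<S>) = {ε, u}.
FIRST(<B>): from <B>→p we get {p}; from <B>→t p <E> we get {t}. So FIRST(<B>) = {p, t}.
FIRST(<E>): from <E>→<S> u <H> we get {u}; from <E>→ε we get {ε}. So FIRST(<E>) = {ε, u}.
FIRST(<H>): from <H>→<S> <B> we get {p, t, u}; from <H>→<B> <B> <E> u we get {p, t}; from <H>→ε we get {ε}. So FIRST(<H>) = {ε, p, t, u}.
FOLLOW(<S>) includes $ since <S> is the start symbol.
FOLLOW(<S>): in <E>→<S> u <H>, <S> is followed by u <H> with FIRST {u}; in <H>→<S> <B>, <S> is followed by <B> with FIRST {p, t}. Thus FOLLOW(<S>) = {$, p, t, u}.
FOLLOW(<B>): in <S>→u <B> t <H>, <B> is followed by t <H> with FIRST {t}; in <H>→<S> <B>, the suffix after <B> is empty, so FOLLOW(<B>) ⊇ FOLLOW(<H>) = {$, p, t, u}; in <H>→<B> <B> <E> u (occurrence 1), <B> is followed by <B> <E> u with FIRST {p, t}; in <H>→<B> <B> <E> u (occurrence 2), <B> is followed by <E> u with FIRST {u}. Thus FOLLOW(<B>) = {$, p, t, u}.
FOLLOW(<E>): in <B>→t p <E>, the suffix after <E> is empty, so FOLLOW(<E>) ⊇ FOLLOW(<B>) = {$, p, t, u}; in <H>→<B> <B> <E> u, <E> is followed by u with FIRST {u}. Thus FOLLOW(<E>) = {$, p, t, u}.
FOLLOW(<H>): in <S>→u <B> t <H>, the suffix after <H> is empty, so FOLLOW(<H>) ⊇ FOLLOW(<S>) = {$, p, t, u}; in <E>→<S> u <H>, the suffix after <H> is empty, so FOLLOW(<H>) ⊇ FOLLOW(<E>) = {$, p, t, u}. Thus FOLLOW(<H>) = {$, p, t, u}.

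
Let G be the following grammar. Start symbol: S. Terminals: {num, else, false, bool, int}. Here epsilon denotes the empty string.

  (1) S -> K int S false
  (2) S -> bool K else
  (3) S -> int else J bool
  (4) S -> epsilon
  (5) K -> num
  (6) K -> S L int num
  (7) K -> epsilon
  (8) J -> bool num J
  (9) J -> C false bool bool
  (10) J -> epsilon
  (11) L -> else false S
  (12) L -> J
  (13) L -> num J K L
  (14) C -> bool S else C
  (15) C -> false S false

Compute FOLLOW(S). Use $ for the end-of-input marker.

{$, bool, else, false, int, num}

FIRST(C) = {bool, false}
FIRST(J) = {epsilon, bool, false}  (via C false bool bool)
FIRST(L) = {epsilon, bool, else, false, num}  (via J)
FIRST(S) = {epsilon, bool, else, false, int, num}  (via K int S false)
FIRST(K) = {epsilon, bool, else, false, int, num}  (via S L int num)
FOLLOW(S) includes $ since S is the start symbol.
FOLLOW(L): in K->S L int num, L is followed by int num with FIRST {int}; in L->num J K L, the suffix after L is empty (adds nothing new). Thus FOLLOW(L) = {int}.
FOLLOW(S): in S->K int S false, S is followed by false with FIRST {false}; in K->S L int num, S is followed by L int num with FIRST {bool, else, false, int, num}; in L->else false S, the suffix after S is empty, so FOLLOW(S) ⊇ FOLLOW(L) = {int}; in C->bool S else C, S is followed by else C with FIRST {else}; in C->false S false, S is followed by false with FIRST {false}. Thus FOLLOW(S) = {$, bool, else, false, int, num}.
FOLLOW(K): in S->K int S false, K is followed by int S false with FIRST {int}; in S->bool K else, K is followed by else with FIRST {else}; in L->num J K L, K is followed by L with FIRST {epsilon, bool, else, false, num}; in L->num J K L, the suffix after K is nullable, so FOLLOW(K) ⊇ FOLLOW(L) = {int}. Thus FOLLOW(K) = {bool, else, false, int, num}.
FOLLOW(J): in S->int else J bool, J is followed by bool with FIRST {bool}; in J->bool num J, the suffix after J is empty (adds nothing new); in L->J, the suffix after J is empty, so FOLLOW(J) ⊇ FOLLOW(L) = {int}; in L->num J K L, J is followed by K L with FIRST {epsilon, bool, else, false, int, num}; in L->num J K L, the suffix after J is nullable, so FOLLOW(J) ⊇ FOLLOW(L) = {int}. Thus FOLLOW(J) = {bool, else, false, int, num}.
FOLLOW(C): in J->C false bool bool, C is followed by false bool bool with FIRST {false}; in C->bool S else C, the suffix after C is empty (adds nothing new). Thus FOLLOW(C) = {false}.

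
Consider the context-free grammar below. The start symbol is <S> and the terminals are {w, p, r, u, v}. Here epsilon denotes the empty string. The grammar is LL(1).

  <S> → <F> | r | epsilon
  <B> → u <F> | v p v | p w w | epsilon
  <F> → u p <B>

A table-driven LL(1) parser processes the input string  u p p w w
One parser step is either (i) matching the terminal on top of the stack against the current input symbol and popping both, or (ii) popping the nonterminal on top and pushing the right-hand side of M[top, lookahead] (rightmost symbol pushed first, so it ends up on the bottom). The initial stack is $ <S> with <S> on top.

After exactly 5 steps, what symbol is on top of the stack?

p

step 1: stack=$ <S>  input=u p p w w $  — expand <S> → <F>
step 2: stack=$ <F>  input=u p p w w $  — expand <F> → u p <B>
step 3: stack=$ <B> p u  input=u p p w w $  — match u
step 4: stack=$ <B> p  input=p p w w $  — match p
step 5: stack=$ <B>  input=p w w $  — expand <B> → p w w
Stack after step 5: $ w w p (top = p).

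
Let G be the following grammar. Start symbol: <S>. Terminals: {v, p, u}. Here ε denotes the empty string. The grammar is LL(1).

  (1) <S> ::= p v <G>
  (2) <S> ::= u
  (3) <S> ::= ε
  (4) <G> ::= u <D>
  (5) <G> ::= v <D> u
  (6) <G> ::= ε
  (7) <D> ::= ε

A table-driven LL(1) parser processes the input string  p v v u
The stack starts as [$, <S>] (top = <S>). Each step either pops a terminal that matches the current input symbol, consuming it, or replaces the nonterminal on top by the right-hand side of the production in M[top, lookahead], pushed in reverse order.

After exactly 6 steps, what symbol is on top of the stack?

     Stack      Input      Action
  1  $ <S>      p v v u $  expand <S> ::= p v <G>
  2  $ <G> v p  p v v u $  match p
  3  $ <G> v    v v u $    match v
  4  $ <G>      v u $      expand <G> ::= v <D> u
  5  $ u <D> v  v u $      match v
  6  $ u <D>    u $        expand <D> ::= ε
Stack after step 6: $ u (top = u).

u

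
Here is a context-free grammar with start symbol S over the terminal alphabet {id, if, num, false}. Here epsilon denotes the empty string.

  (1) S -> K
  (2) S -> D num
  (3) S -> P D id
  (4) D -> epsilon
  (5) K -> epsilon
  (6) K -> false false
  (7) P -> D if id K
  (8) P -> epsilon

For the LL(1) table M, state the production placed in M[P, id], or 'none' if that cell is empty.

FIRST(D): from D->epsilon we get {epsilon}. So FIRST(D) = {epsilon}.
FIRST(K): from K->epsilon we get {epsilon}; from K->false false we get {false}. So FIRST(K) = {epsilon, false}.
FIRST(P): from P->D if id K we get {if}; from P->epsilon we get {epsilon}. So FIRST(P) = {epsilon, if}.
FIRST(S): from S->K we get {epsilon, false}; from S->D num we get {num}; from S->P D id we get {id, if}. So FIRST(S) = {epsilon, false, id, if, num}.
FOLLOW(S) includes $ since S is the start symbol.
FOLLOW(P): in S->P D id, P is followed by D id with FIRST {id}. Thus FOLLOW(P) = {id}.
For P -> D if id K: FIRST(D if id K) = {if}, so it goes in M[P, t] for t ∈ {if}.
For P -> epsilon: FIRST(epsilon) = {epsilon}, so it goes in M[P, t] for t ∈ {}; since epsilon ∈ FIRST, also for every t ∈ FOLLOW(P) = {id}.

P -> epsilon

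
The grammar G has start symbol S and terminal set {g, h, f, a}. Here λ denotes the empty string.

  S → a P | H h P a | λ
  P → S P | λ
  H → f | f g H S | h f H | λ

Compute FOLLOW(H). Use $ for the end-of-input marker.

{a, f, h}

FIRST(H): from H→f we get {f}; from H→f g H S we get {f}; from H→h f H we get {h}; from H→λ we get {λ}. So FIRST(H) = {λ, f, h}.
FIRST(S): from S→a P we get {a}; from S→H h P a we get {f, h}; from S→λ we get {λ}. So FIRST(S) = {λ, a, f, h}.
FIRST(P): from P→S P we get {λ, a, f, h}; from P→λ we get {λ}. So FIRST(P) = {λ, a, f, h}.
FOLLOW(S) includes $ since S is the start symbol.
FOLLOW(H): in S→H h P a, H is followed by h P a with FIRST {h}; in H→f g H S, H is followed by S with FIRST {λ, a, f, h}; in H→f g H S, the suffix after H is nullable (adds nothing new); in H→h f H, the suffix after H is empty (adds nothing new). Thus FOLLOW(H) = {a, f, h}.
FOLLOW(S): in P→S P, S is followed by P with FIRST {λ, a, f, h}; in P→S P, the suffix after S is nullable, so FOLLOW(S) ⊇ FOLLOW(P) = {$, a, f, h}; in H→f g H S, the suffix after S is empty, so FOLLOW(S) ⊇ FOLLOW(H) = {a, f, h}. Thus FOLLOW(S) = {$, a, f, h}.
FOLLOW(P): in S→a P, the suffix after P is empty, so FOLLOW(P) ⊇ FOLLOW(S) = {$, a, f, h}; in S→H h P a, P is followed by a with FIRST {a}; in P→S P, the suffix after P is empty (adds nothing new). Thus FOLLOW(P) = {$, a, f, h}.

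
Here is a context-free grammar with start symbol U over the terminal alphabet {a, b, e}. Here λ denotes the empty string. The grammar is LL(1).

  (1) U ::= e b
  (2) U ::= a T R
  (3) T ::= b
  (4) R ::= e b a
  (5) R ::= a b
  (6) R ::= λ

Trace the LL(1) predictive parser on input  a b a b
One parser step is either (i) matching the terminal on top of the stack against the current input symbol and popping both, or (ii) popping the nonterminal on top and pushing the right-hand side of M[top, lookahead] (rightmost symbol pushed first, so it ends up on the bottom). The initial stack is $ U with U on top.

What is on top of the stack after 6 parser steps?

b

     Stack    Input      Action
  1  $ U      a b a b $  expand U ::= a T R
  2  $ R T a  a b a b $  match a
  3  $ R T    b a b $    expand T ::= b
  4  $ R b    b a b $    match b
  5  $ R      a b $      expand R ::= a b
  6  $ b a    a b $      match a
Stack after step 6: $ b (top = b).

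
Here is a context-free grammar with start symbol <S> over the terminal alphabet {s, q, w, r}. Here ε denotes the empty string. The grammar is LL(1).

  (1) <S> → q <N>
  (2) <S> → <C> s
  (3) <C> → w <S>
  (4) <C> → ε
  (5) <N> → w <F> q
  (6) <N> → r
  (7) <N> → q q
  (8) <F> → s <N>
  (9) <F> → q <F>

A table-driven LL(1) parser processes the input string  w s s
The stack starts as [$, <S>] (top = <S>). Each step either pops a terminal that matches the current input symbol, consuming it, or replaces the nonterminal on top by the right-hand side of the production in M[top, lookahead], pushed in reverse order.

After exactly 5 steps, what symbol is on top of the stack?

s

step 1: stack=$ <S>  input=w s s $  — expand <S> → <C> s
step 2: stack=$ s <C>  input=w s s $  — expand <C> → w <S>
step 3: stack=$ s <S> w  input=w s s $  — match w
step 4: stack=$ s <S>  input=s s $  — expand <S> → <C> s
step 5: stack=$ s s <C>  input=s s $  — expand <C> → ε
Stack after step 5: $ s s (top = s).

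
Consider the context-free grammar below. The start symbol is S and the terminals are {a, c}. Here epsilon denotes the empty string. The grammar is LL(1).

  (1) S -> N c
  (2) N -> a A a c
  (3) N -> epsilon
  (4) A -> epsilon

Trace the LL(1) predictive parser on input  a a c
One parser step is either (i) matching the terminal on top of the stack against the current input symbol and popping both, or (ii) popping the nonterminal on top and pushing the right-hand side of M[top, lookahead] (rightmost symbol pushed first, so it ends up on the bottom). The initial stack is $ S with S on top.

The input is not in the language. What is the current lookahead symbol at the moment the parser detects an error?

$

step 1: stack=$ S  input=a a c $  — expand S -> N c
step 2: stack=$ c N  input=a a c $  — expand N -> a A a c
step 3: stack=$ c c a A a  input=a a c $  — match a
step 4: stack=$ c c a A  input=a c $  — expand A -> epsilon
step 5: stack=$ c c a  input=a c $  — match a
step 6: stack=$ c c  input=c $  — match c
step 7: stack=$ c  input=$  — error: top is terminal c but lookahead is $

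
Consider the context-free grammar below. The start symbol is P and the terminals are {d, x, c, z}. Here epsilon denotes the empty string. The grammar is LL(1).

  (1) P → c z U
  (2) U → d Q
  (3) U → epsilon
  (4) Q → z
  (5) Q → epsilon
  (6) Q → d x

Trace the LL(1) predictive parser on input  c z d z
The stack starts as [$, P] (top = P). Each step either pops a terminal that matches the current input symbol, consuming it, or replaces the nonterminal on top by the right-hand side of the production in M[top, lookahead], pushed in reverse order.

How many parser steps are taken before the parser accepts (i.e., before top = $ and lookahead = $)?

step 1: stack=$ P  input=c z d z $  — expand P → c z U
step 2: stack=$ U z c  input=c z d z $  — match c
step 3: stack=$ U z  input=z d z $  — match z
step 4: stack=$ U  input=d z $  — expand U → d Q
step 5: stack=$ Q d  input=d z $  — match d
step 6: stack=$ Q  input=z $  — expand Q → z
step 7: stack=$ z  input=z $  — match z
Accept reached after 7 steps.

7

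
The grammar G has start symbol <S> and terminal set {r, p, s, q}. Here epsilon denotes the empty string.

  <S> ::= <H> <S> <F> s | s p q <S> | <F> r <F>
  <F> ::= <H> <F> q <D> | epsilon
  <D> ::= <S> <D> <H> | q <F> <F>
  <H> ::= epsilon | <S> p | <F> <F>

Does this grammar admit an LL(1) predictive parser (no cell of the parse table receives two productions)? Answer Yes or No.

FIRST(<S>) = {q, r, s}
FIRST(<F>) = {epsilon, q, r, s}
FIRST(<D>) = {q, r, s}
FIRST(<H>) = {epsilon, q, r, s}
FOLLOW(<S>) = {$, p, q, r, s}
FOLLOW(<F>) = {$, p, q, r, s}
FOLLOW(<D>) = {$, p, q, r, s}
FOLLOW(<H>) = {$, p, q, r, s}
Cell M[<D>, q] receives both <D> ::= <S> <D> <H> and <D> ::= q <F> <F> — the grammar is not LL(1).

No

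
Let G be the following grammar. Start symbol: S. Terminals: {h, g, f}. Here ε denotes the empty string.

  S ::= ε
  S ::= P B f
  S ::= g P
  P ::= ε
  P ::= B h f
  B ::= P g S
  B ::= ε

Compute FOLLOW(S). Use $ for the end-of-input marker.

{$, f, h}

FIRST(S) = {ε, f, g, h}  (via P B f)
FIRST(P) = {ε, g, h}  (via B h f)
FIRST(B) = {ε, g, h}  (via P g S)
FOLLOW(S) includes $ since S is the start symbol.
FOLLOW(B): in S::=P B f, B is followed by f with FIRST {f}; in P::=B h f, B is followed by h f with FIRST {h}. Thus FOLLOW(B) = {f, h}.
FOLLOW(S): in B::=P g S, the suffix after S is empty, so FOLLOW(S) ⊇ FOLLOW(B) = {f, h}. Thus FOLLOW(S) = {$, f, h}.
FOLLOW(P): in S::=P B f, P is followed by B f with FIRST {f, g, h}; in S::=g P, the suffix after P is empty, so FOLLOW(P) ⊇ FOLLOW(S) = {$, f, h}; in B::=P g S, P is followed by g S with FIRST {g}. Thus FOLLOW(P) = {$, f, g, h}.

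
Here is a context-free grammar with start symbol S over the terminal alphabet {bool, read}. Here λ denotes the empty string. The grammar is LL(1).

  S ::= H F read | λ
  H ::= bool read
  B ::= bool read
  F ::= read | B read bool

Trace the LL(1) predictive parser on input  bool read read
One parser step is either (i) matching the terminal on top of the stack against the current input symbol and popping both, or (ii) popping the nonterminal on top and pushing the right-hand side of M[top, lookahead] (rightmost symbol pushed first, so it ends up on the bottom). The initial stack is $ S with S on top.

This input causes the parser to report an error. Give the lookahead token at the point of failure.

     Stack               Input             Action
  1  $ S                 bool read read $  expand S ::= H F read
  2  $ read F H          bool read read $  expand H ::= bool read
  3  $ read F read bool  bool read read $  match bool
  4  $ read F read       read read $       match read
  5  $ read F            read $            expand F ::= read
  6  $ read read         read $            match read
  7  $ read              $                 error: top is terminal read but lookahead is $

$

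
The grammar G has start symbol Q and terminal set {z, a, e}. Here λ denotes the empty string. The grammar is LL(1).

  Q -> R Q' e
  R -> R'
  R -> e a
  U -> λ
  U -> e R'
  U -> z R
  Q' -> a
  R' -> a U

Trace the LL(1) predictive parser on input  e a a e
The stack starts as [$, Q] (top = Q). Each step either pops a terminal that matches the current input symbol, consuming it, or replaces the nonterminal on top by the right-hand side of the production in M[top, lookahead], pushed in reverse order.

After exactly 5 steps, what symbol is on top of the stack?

     Stack       Input      Action
  1  $ Q         e a a e $  expand Q -> R Q' e
  2  $ e Q' R    e a a e $  expand R -> e a
  3  $ e Q' a e  e a a e $  match e
  4  $ e Q' a    a a e $    match a
  5  $ e Q'      a e $      expand Q' -> a
Stack after step 5: $ e a (top = a).

a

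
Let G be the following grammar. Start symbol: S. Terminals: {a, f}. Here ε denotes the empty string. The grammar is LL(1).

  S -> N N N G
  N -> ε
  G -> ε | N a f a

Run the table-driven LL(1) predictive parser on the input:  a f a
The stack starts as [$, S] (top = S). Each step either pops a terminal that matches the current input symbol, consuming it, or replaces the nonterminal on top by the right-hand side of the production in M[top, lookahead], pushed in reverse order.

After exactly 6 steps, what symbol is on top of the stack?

     Stack      Input    Action
  1  $ S        a f a $  expand S -> N N N G
  2  $ G N N N  a f a $  expand N -> ε
  3  $ G N N    a f a $  expand N -> ε
  4  $ G N      a f a $  expand N -> ε
  5  $ G        a f a $  expand G -> N a f a
  6  $ a f a N  a f a $  expand N -> ε
Stack after step 6: $ a f a (top = a).

a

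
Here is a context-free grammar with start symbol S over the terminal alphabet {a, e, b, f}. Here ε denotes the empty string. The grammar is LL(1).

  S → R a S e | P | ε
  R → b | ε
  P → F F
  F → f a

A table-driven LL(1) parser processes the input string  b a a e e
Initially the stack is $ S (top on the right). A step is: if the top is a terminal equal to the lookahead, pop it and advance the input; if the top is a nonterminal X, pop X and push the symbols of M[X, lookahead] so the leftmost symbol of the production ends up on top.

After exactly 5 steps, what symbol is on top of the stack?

     Stack      Input        Action
  1  $ S        b a a e e $  expand S → R a S e
  2  $ e S a R  b a a e e $  expand R → b
  3  $ e S a b  b a a e e $  match b
  4  $ e S a    a a e e $    match a
  5  $ e S      a e e $      expand S → R a S e
Stack after step 5: $ e e S a R (top = R).

R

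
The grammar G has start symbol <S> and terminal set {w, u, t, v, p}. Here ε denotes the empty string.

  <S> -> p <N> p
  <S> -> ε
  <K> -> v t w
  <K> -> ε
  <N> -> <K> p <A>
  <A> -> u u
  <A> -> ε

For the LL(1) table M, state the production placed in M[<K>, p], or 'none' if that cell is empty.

FIRST(<S>): from <S>->p <N> p we get {p}; from <S>->ε we get {ε}. So FIRST(<S>) = {ε, p}.
FIRST(<K>): from <K>->v t w we get {v}; from <K>->ε we get {ε}. So FIRST(<K>) = {ε, v}.
FIRST(<A>): from <A>->u u we get {u}; from <A>->ε we get {ε}. So FIRST(<A>) = {ε, u}.
FIRST(<N>): from <N>-><K> p <A> we get {p, v}. So FIRST(<N>) = {p, v}.
FOLLOW(<S>) includes $ since <S> is the start symbol.
FOLLOW(<K>): in <N>-><K> p <A>, <K> is followed by p <A> with FIRST {p}. Thus FOLLOW(<K>) = {p}.
For <K> -> v t w: FIRST(v t w) = {v}, so it goes in M[<K>, t] for t ∈ {v}.
For <K> -> ε: FIRST(ε) = {ε}, so it goes in M[<K>, t] for t ∈ {}; since ε ∈ FIRST, also for every t ∈ FOLLOW(<K>) = {p}.

<K> -> ε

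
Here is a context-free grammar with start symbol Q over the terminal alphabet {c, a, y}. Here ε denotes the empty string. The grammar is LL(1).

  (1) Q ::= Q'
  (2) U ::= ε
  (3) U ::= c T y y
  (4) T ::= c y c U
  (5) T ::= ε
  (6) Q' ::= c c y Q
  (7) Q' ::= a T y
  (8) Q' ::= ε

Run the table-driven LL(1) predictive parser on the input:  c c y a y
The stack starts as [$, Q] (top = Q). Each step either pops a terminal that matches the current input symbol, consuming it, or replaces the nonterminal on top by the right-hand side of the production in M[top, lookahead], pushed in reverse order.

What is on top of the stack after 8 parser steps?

T

     Stack      Input        Action
  1  $ Q        c c y a y $  expand Q ::= Q'
  2  $ Q'       c c y a y $  expand Q' ::= c c y Q
  3  $ Q y c c  c c y a y $  match c
  4  $ Q y c    c y a y $    match c
  5  $ Q y      y a y $      match y
  6  $ Q        a y $        expand Q ::= Q'
  7  $ Q'       a y $        expand Q' ::= a T y
  8  $ y T a    a y $        match a
Stack after step 8: $ y T (top = T).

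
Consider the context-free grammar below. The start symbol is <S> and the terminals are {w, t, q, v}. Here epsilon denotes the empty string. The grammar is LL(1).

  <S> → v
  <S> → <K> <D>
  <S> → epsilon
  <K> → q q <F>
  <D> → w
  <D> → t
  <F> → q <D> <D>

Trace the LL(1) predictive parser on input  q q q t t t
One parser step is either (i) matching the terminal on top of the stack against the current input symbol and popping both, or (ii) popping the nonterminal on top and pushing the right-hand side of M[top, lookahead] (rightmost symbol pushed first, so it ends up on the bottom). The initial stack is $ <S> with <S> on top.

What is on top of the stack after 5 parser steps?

step 1: stack=$ <S>  input=q q q t t t $  — expand <S> → <K> <D>
step 2: stack=$ <D> <K>  input=q q q t t t $  — expand <K> → q q <F>
step 3: stack=$ <D> <F> q q  input=q q q t t t $  — match q
step 4: stack=$ <D> <F> q  input=q q t t t $  — match q
step 5: stack=$ <D> <F>  input=q t t t $  — expand <F> → q <D> <D>
Stack after step 5: $ <D> <D> <D> q (top = q).

q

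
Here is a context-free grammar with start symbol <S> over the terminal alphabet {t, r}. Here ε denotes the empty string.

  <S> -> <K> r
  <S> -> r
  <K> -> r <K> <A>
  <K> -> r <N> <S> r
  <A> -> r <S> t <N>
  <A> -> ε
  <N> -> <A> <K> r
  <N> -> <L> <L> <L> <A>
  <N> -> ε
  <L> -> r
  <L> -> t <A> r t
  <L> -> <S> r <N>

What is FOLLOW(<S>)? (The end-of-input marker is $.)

FIRST(<K>) = {r}
FIRST(<A>) = {ε, r}
FIRST(<S>) = {r}  (via <K> r)
FIRST(<L>) = {r, t}  (via <S> r <N>)
FIRST(<N>) = {ε, r, t}  (via <A> <K> r, <L> <L> <L> <A>)
FOLLOW(<S>) includes $ since <S> is the start symbol.
FOLLOW(<S>): in <K>->r <N> <S> r, <S> is followed by r with FIRST {r}; in <A>->r <S> t <N>, <S> is followed by t <N> with FIRST {t}; in <L>-><S> r <N>, <S> is followed by r <N> with FIRST {r}. Thus FOLLOW(<S>) = {$, r, t}.
FOLLOW(<K>): in <S>-><K> r, <K> is followed by r with FIRST {r}; in <K>->r <K> <A>, <K> is followed by <A> with FIRST {ε, r}; in <K>->r <K> <A>, the suffix after <K> is nullable (adds nothing new); in <N>-><A> <K> r, <K> is followed by r with FIRST {r}. Thus FOLLOW(<K>) = {r}.
FOLLOW(<A>): in <K>->r <K> <A>, the suffix after <A> is empty, so FOLLOW(<A>) ⊇ FOLLOW(<K>) = {r}; in <N>-><A> <K> r, <A> is followed by <K> r with FIRST {r}; in <N>-><L> <L> <L> <A>, the suffix after <A> is empty, so FOLLOW(<A>) ⊇ FOLLOW(<N>) = {r, t}; in <L>->t <A> r t, <A> is followed by r t with FIRST {r}. Thus FOLLOW(<A>) = {r, t}.
FOLLOW(<N>): in <K>->r <N> <S> r, <N> is followed by <S> r with FIRST {r}; in <A>->r <S> t <N>, the suffix after <N> is empty, so FOLLOW(<N>) ⊇ FOLLOW(<A>) = {r, t}; in <L>-><S> r <N>, the suffix after <N> is empty, so FOLLOW(<N>) ⊇ FOLLOW(<L>) = {r, t}. Thus FOLLOW(<N>) = {r, t}.
FOLLOW(<L>): in <N>-><L> <L> <L> <A> (occurrence 1), <L> is followed by <L> <L> <A> with FIRST {r, t}; in <N>-><L> <L> <L> <A> (occurrence 2), <L> is followed by <L> <A> with FIRST {r, t}; in <N>-><L> <L> <L> <A> (occurrence 3), <L> is followed by <A> with FIRST {ε, r}; in <N>-><L> <L> <L> <A> (occurrence 3), the suffix after <L> is nullable, so FOLLOW(<L>) ⊇ FOLLOW(<N>) = {r, t}. Thus FOLLOW(<L>) = {r, t}.

{$, r, t}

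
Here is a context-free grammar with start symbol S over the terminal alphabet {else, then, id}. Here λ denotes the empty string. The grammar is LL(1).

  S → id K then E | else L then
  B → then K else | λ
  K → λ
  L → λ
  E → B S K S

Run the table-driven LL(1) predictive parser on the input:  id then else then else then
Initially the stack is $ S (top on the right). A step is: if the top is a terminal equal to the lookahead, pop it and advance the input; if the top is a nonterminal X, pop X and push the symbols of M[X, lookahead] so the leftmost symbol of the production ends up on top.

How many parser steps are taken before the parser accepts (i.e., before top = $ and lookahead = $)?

      Stack              Input                          Action
   1  $ S                id then else then else then $  expand S → id K then E
   2  $ E then K id      id then else then else then $  match id
   3  $ E then K         then else then else then $     expand K → λ
   4  $ E then           then else then else then $     match then
   5  $ E                else then else then $          expand E → B S K S
   6  $ S K S B          else then else then $          expand B → λ
   7  $ S K S            else then else then $          expand S → else L then
   8  $ S K then L else  else then else then $          match else
   9  $ S K then L       then else then $               expand L → λ
  10  $ S K then         then else then $               match then
  11  $ S K              else then $                    expand K → λ
  12  $ S                else then $                    expand S → else L then
  13  $ then L else      else then $                    match else
  14  $ then L           then $                         expand L → λ
  15  $ then             then $                         match then
Accept reached after 15 steps.

15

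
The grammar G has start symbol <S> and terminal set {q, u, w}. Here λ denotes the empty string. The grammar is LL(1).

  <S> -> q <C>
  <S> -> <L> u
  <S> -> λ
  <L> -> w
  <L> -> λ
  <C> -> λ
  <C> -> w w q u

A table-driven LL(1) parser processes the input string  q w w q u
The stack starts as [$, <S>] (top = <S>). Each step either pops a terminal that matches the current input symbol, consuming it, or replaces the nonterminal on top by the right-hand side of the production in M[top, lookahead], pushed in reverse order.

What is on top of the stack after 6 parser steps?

     Stack      Input        Action
  1  $ <S>      q w w q u $  expand <S> -> q <C>
  2  $ <C> q    q w w q u $  match q
  3  $ <C>      w w q u $    expand <C> -> w w q u
  4  $ u q w w  w w q u $    match w
  5  $ u q w    w q u $      match w
  6  $ u q      q u $        match q
Stack after step 6: $ u (top = u).

u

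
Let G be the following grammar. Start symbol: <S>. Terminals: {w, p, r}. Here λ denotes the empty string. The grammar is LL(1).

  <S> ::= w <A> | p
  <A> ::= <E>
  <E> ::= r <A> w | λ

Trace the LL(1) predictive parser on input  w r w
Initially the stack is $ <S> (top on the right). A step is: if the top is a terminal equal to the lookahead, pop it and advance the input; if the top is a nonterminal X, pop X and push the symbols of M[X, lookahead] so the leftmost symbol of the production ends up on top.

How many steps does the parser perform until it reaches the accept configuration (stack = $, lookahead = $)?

8

     Stack      Input    Action
  1  $ <S>      w r w $  expand <S> ::= w <A>
  2  $ <A> w    w r w $  match w
  3  $ <A>      r w $    expand <A> ::= <E>
  4  $ <E>      r w $    expand <E> ::= r <A> w
  5  $ w <A> r  r w $    match r
  6  $ w <A>    w $      expand <A> ::= <E>
  7  $ w <E>    w $      expand <E> ::= λ
  8  $ w        w $      match w
Accept reached after 8 steps.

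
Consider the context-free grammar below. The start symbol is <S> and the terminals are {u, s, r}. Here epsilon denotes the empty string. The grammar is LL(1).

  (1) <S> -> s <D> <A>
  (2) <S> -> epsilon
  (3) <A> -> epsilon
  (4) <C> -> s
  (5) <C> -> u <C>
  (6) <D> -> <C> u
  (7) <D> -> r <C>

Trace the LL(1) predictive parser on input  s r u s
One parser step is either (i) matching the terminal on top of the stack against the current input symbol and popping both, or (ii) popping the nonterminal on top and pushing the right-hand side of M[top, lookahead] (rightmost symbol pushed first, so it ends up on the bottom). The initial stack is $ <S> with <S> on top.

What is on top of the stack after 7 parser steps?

s

step 1: stack=$ <S>  input=s r u s $  — expand <S> -> s <D> <A>
step 2: stack=$ <A> <D> s  input=s r u s $  — match s
step 3: stack=$ <A> <D>  input=r u s $  — expand <D> -> r <C>
step 4: stack=$ <A> <C> r  input=r u s $  — match r
step 5: stack=$ <A> <C>  input=u s $  — expand <C> -> u <C>
step 6: stack=$ <A> <C> u  input=u s $  — match u
step 7: stack=$ <A> <C>  input=s $  — expand <C> -> s
Stack after step 7: $ <A> s (top = s).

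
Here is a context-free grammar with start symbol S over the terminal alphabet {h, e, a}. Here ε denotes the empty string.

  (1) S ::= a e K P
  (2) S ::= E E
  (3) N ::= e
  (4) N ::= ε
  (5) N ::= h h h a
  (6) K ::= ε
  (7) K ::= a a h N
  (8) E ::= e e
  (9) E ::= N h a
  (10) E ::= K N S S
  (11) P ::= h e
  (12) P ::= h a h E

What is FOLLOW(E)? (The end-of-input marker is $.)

{$, a, e, h}

FIRST(N) = {ε, e, h}
FIRST(K) = {ε, a}
FIRST(P) = {h}
FIRST(S) = {a, e, h}  (via E E)
FIRST(E) = {a, e, h}  (via N h a, K N S S)
FOLLOW(S) includes $ since S is the start symbol.
FOLLOW(K): in S::=a e K P, K is followed by P with FIRST {h}; in E::=K N S S, K is followed by N S S with FIRST {a, e, h}. Thus FOLLOW(K) = {a, e, h}.
FOLLOW(N): in K::=a a h N, the suffix after N is empty, so FOLLOW(N) ⊇ FOLLOW(K) = {a, e, h}; in E::=N h a, N is followed by h a with FIRST {h}; in E::=K N S S, N is followed by S S with FIRST {a, e, h}. Thus FOLLOW(N) = {a, e, h}.
FOLLOW(S): in E::=K N S S (occurrence 1), S is followed by S with FIRST {a, e, h}; in E::=K N S S (occurrence 2), the suffix after S is empty, so FOLLOW(S) ⊇ FOLLOW(E) = {$, a, e, h}. Thus FOLLOW(S) = {$, a, e, h}.
FOLLOW(P): in S::=a e K P, the suffix after P is empty, so FOLLOW(P) ⊇ FOLLOW(S) = {$, a, e, h}. Thus FOLLOW(P) = {$, a, e, h}.
FOLLOW(E): in S::=E E (occurrence 1), E is followed by E with FIRST {a, e, h}; in S::=E E (occurrence 2), the suffix after E is empty, so FOLLOW(E) ⊇ FOLLOW(S) = {$, a, e, h}; in P::=h a h E, the suffix after E is empty, so FOLLOW(E) ⊇ FOLLOW(P) = {$, a, e, h}. Thus FOLLOW(E) = {$, a, e, h}.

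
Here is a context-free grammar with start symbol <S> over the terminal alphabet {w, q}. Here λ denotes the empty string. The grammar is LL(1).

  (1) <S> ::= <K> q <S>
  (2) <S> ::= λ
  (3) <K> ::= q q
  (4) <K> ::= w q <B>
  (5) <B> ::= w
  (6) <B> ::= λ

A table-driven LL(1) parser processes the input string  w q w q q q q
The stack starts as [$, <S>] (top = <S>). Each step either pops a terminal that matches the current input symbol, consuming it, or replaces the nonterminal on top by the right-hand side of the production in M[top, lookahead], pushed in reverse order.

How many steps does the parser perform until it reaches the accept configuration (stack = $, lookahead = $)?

13

step 1: stack=$ <S>  input=w q w q q q q $  — expand <S> ::= <K> q <S>
step 2: stack=$ <S> q <K>  input=w q w q q q q $  — expand <K> ::= w q <B>
step 3: stack=$ <S> q <B> q w  input=w q w q q q q $  — match w
step 4: stack=$ <S> q <B> q  input=q w q q q q $  — match q
step 5: stack=$ <S> q <B>  input=w q q q q $  — expand <B> ::= w
step 6: stack=$ <S> q w  input=w q q q q $  — match w
step 7: stack=$ <S> q  input=q q q q $  — match q
step 8: stack=$ <S>  input=q q q $  — expand <S> ::= <K> q <S>
step 9: stack=$ <S> q <K>  input=q q q $  — expand <K> ::= q q
step 10: stack=$ <S> q q q  input=q q q $  — match q
step 11: stack=$ <S> q q  input=q q $  — match q
step 12: stack=$ <S> q  input=q $  — match q
step 13: stack=$ <S>  input=$  — expand <S> ::= λ
Accept reached after 13 steps.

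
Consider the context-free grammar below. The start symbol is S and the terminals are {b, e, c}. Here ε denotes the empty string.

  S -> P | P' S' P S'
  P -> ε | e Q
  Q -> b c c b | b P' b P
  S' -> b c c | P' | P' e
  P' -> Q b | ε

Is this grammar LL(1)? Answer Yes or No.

FIRST(S) = {ε, b, e}
FIRST(P) = {ε, e}
FIRST(Q) = {b}
FIRST(S') = {ε, b, e}
FIRST(P') = {ε, b}
FOLLOW(S) = {$}
FOLLOW(P) = {$, b, e}
FOLLOW(Q) = {$, b, e}
FOLLOW(S') = {$, b, e}
FOLLOW(P') = {$, b, e}
Cell M[P, e] receives both P -> ε and P -> e Q — the grammar is not LL(1).

No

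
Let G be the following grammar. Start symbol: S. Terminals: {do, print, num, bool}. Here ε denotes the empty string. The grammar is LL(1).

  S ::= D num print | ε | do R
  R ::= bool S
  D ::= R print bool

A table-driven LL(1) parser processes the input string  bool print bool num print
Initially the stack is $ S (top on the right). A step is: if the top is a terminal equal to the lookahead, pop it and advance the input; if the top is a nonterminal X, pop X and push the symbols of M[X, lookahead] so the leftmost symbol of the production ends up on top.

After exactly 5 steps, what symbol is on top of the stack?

     Stack                          Input                        Action
  1  $ S                            bool print bool num print $  expand S ::= D num print
  2  $ print num D                  bool print bool num print $  expand D ::= R print bool
  3  $ print num bool print R       bool print bool num print $  expand R ::= bool S
  4  $ print num bool print S bool  bool print bool num print $  match bool
  5  $ print num bool print S       print bool num print $       expand S ::= ε
Stack after step 5: $ print num bool print (top = print).

print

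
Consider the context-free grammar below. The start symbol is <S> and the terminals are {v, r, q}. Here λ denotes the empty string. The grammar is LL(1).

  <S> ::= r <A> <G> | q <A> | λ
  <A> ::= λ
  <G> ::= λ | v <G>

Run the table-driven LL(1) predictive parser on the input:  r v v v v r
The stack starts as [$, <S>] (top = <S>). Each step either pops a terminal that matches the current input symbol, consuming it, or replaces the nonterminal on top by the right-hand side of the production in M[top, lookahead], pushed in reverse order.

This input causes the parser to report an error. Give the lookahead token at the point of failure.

step 1: stack=$ <S>  input=r v v v v r $  — expand <S> ::= r <A> <G>
step 2: stack=$ <G> <A> r  input=r v v v v r $  — match r
step 3: stack=$ <G> <A>  input=v v v v r $  — expand <A> ::= λ
step 4: stack=$ <G>  input=v v v v r $  — expand <G> ::= v <G>
step 5: stack=$ <G> v  input=v v v v r $  — match v
step 6: stack=$ <G>  input=v v v r $  — expand <G> ::= v <G>
step 7: stack=$ <G> v  input=v v v r $  — match v
step 8: stack=$ <G>  input=v v r $  — expand <G> ::= v <G>
step 9: stack=$ <G> v  input=v v r $  — match v
step 10: stack=$ <G>  input=v r $  — expand <G> ::= v <G>
step 11: stack=$ <G> v  input=v r $  — match v
step 12: stack=$ <G>  input=r $  — error: M[<G>, r] is empty

r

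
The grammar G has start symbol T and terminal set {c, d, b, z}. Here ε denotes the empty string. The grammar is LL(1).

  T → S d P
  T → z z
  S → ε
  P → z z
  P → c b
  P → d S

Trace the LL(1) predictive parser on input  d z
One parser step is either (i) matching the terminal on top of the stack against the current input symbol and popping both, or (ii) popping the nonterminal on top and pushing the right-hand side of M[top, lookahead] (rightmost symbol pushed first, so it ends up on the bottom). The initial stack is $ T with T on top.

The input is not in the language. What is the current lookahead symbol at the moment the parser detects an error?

$

step 1: stack=$ T  input=d z $  — expand T → S d P
step 2: stack=$ P d S  input=d z $  — expand S → ε
step 3: stack=$ P d  input=d z $  — match d
step 4: stack=$ P  input=z $  — expand P → z z
step 5: stack=$ z z  input=z $  — match z
step 6: stack=$ z  input=$  — error: top is terminal z but lookahead is $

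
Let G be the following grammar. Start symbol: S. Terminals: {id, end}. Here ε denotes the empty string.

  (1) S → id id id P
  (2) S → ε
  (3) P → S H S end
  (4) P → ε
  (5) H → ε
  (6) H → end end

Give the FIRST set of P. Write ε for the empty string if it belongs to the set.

FIRST(S): from S→id id id P we get {id}; from S→ε we get {ε}. So FIRST(S) = {ε, id}.
FIRST(H): from H→ε we get {ε}; from H→end end we get {end}. So FIRST(H) = {ε, end}.
FIRST(P): from P→S H S end we get {end, id}; from P→ε we get {ε}. So FIRST(P) = {ε, end, id}.

{ε, end, id}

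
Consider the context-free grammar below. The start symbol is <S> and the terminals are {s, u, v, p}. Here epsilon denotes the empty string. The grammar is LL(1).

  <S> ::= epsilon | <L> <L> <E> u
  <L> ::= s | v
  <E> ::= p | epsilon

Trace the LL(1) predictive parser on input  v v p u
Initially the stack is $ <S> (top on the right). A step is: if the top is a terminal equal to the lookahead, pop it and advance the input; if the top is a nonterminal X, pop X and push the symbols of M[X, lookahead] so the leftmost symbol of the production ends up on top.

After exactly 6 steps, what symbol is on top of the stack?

p

     Stack            Input      Action
  1  $ <S>            v v p u $  expand <S> ::= <L> <L> <E> u
  2  $ u <E> <L> <L>  v v p u $  expand <L> ::= v
  3  $ u <E> <L> v    v v p u $  match v
  4  $ u <E> <L>      v p u $    expand <L> ::= v
  5  $ u <E> v        v p u $    match v
  6  $ u <E>          p u $      expand <E> ::= p
Stack after step 6: $ u p (top = p).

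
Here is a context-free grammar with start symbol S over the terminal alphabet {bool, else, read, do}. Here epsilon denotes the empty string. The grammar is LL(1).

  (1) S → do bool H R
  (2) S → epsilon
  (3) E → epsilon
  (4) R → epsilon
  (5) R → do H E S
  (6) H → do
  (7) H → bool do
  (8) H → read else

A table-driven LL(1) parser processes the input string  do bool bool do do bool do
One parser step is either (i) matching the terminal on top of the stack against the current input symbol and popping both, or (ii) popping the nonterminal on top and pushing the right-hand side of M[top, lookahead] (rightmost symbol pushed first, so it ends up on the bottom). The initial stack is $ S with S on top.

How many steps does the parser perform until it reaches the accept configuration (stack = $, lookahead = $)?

step 1: stack=$ S  input=do bool bool do do bool do $  — expand S → do bool H R
step 2: stack=$ R H bool do  input=do bool bool do do bool do $  — match do
step 3: stack=$ R H bool  input=bool bool do do bool do $  — match bool
step 4: stack=$ R H  input=bool do do bool do $  — expand H → bool do
step 5: stack=$ R do bool  input=bool do do bool do $  — match bool
step 6: stack=$ R do  input=do do bool do $  — match do
step 7: stack=$ R  input=do bool do $  — expand R → do H E S
step 8: stack=$ S E H do  input=do bool do $  — match do
step 9: stack=$ S E H  input=bool do $  — expand H → bool do
step 10: stack=$ S E do bool  input=bool do $  — match bool
step 11: stack=$ S E do  input=do $  — match do
step 12: stack=$ S E  input=$  — expand E → epsilon
step 13: stack=$ S  input=$  — expand S → epsilon
Accept reached after 13 steps.

13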